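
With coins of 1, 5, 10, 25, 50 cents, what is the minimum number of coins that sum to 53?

4

Use the largest denomination that fits, subtract, and repeat.
53 − 1×50→3 − 3×1→0
Total coins = 1 + 3 = 4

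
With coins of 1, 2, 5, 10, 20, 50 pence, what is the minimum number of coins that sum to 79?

Use the largest denomination that fits, subtract, and repeat.
79 − 1×50→29 − 1×20→9 − 1×5→4 − 2×2→0
Total coins = 1 + 1 + 1 + 2 = 5

5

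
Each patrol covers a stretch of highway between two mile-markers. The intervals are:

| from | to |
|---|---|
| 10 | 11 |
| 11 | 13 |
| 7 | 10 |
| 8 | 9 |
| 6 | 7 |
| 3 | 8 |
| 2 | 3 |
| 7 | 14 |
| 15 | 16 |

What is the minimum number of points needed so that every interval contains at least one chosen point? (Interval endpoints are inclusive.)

Sorted: [2,3] [6,7] [3,8] [8,9] [7,10] [10,11] [11,13] [7,14] [15,16]
{[2,3]} hit by 3; {[6,7],[3,8]} hit by 7; {[8,9],[7,10]} hit by 9; {[10,11],[11,13],[7,14]} hit by 11; {[15,16]} hit by 16.
Points: 3, 7, 9, 11, 16 (5 total).

5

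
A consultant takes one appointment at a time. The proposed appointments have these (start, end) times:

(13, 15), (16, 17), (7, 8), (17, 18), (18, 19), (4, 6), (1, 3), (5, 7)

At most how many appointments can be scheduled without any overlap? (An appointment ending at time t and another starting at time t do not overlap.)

Sort by end time and greedily take each interval whose start is ≥ the last chosen end.
Sorted by end: (1,3)  (4,6)  (5,7)  (7,8)  (13,15)  (16,17)  (17,18)  (18,19)
take (1,3); take (4,6); take (7,8); take (13,15); take (16,17); take (17,18); take (18,19).
Selected 7 appointments.

7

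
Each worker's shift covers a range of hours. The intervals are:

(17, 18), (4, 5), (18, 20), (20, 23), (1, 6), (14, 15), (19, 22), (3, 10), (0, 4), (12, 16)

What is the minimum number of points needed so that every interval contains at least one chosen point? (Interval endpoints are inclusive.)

Sort by right endpoint; whenever an interval is uncovered, place a point at its right end.
Sorted: [0,4] [4,5] [1,6] [3,10] [14,15] [12,16] [17,18] [18,20] [19,22] [20,23]
{[0,4],[4,5],[1,6],[3,10]} hit by 4; {[14,15],[12,16]} hit by 15; {[17,18],[18,20]} hit by 18; {[19,22],[20,23]} hit by 22.
Points: 4, 15, 18, 22 (4 total).

4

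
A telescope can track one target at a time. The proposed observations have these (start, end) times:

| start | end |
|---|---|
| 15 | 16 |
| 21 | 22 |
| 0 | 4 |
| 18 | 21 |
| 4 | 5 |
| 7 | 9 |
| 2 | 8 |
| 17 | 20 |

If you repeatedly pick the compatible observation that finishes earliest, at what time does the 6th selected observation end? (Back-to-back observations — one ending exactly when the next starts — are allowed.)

22

Sorted by end: (0,4)  (4,5)  (2,8)  (7,9)  (15,16)  (17,20)  (18,21)  (21,22)
take (0,4); take (4,5); take (7,9); take (15,16); take (17,20); take (21,22).
Selected: (0,4) (4,5) (7,9) (15,16) (17,20) (21,22)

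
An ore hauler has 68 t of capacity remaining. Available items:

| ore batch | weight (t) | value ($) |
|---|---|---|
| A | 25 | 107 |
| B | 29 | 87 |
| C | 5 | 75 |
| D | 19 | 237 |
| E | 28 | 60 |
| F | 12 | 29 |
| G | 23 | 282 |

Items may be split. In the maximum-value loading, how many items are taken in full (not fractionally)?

Order: C (75/5=15.00) > D (237/19=12.47) > G (282/23=12.26) > A (107/25=4.28) > B (87/29=3.00) > F (29/12=2.42) > E (60/28=2.14)
Fill: take C (5 @ 75) → take D (19 @ 237) → take G (23 @ 282) → take 21/25 of A → 89.88; 68/68 used.
3 item(s) taken whole; one partial (take 21/25 of A).

3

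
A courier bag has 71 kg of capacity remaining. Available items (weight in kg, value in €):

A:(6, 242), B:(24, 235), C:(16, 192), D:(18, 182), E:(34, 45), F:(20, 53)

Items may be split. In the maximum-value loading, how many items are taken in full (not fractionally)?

4

Order: A (242/6=40.33) > C (192/16=12.00) > D (182/18=10.11) > B (235/24=9.79) > F (53/20=2.65) > E (45/34=1.32)
Fill: take A (6 @ 242) → take C (16 @ 192) → take D (18 @ 182) → take B (24 @ 235) → take 7/20 of F → 18.55; 71/71 used.
4 item(s) taken whole; one partial (take 7/20 of F).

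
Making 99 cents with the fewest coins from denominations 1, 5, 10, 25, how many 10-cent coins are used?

2

Use the largest denomination that fits, subtract, and repeat.
99 − 3×25→24 − 2×10→4 − 4×1→0
Count of 10: 2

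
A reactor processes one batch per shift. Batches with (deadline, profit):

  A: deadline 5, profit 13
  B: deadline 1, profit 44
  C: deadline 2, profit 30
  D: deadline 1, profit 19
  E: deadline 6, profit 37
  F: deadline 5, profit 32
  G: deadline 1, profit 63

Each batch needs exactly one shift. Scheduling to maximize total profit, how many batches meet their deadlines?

Take jobs in profit order; each goes to the latest open slot no later than its deadline.
Profit order: G=63 B=44 E=37 F=32 C=30 D=19 A=13
Assign: G→slot 1, B skipped, E→slot 6, F→slot 5, C→slot 2, D skipped, A→slot 4.
Slots: [1:G] [2:C] [4:A] [5:F] [6:E]
5 of 7 scheduled.

5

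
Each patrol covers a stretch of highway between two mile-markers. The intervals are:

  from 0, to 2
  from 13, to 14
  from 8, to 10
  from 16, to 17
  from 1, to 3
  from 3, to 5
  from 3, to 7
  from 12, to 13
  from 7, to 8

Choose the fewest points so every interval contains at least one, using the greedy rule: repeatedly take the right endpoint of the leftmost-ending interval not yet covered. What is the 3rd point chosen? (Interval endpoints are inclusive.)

8

Sorted: [0,2] [1,3] [3,5] [3,7] [7,8] [8,10] [12,13] [13,14] [16,17]
{[0,2],[1,3]} hit by 2; {[3,5],[3,7]} hit by 5; {[7,8],[8,10]} hit by 8; {[12,13],[13,14]} hit by 13; {[16,17]} hit by 17.
Points: 2, 5, 8, 13, 17 (5 total).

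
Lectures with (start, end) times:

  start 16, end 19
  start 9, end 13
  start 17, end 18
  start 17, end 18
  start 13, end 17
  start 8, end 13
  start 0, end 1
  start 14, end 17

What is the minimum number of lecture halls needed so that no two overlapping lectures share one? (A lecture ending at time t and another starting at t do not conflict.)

starts: [0, 8, 9, 13, 14, 16, 17, 17]
ends:   [1, 13, 13, 17, 17, 18, 18, 19]
s0→1 e1→0 s8→1 s9→2 e13→1 e13→0 s13→1 s14→2 s16→3  — peak 3.

3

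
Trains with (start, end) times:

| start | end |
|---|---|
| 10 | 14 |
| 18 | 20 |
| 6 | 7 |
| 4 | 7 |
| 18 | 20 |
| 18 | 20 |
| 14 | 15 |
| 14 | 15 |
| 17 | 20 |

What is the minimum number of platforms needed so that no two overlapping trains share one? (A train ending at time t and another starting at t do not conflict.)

4

Events (time:±→running): 4:+→1 6:+→2 7:-→1 7:-→0 10:+→1 14:-→0 14:+→1 14:+→2 15:-→1 15:-→0 17:+→1 18:+→2 18:+→3 18:+→4 … peak 4.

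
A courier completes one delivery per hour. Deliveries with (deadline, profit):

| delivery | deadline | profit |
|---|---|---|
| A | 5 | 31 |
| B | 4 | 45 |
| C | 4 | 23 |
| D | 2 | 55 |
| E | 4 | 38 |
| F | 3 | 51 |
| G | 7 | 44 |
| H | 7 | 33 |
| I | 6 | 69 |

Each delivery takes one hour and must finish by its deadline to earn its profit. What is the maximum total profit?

By profit: I(d6,69), D(d2,55), F(d3,51), B(d4,45), G(d7,44), E(d4,38), H(d7,33), A(d5,31), C(d4,23)
I→slot 6; D→slot 2; F→slot 3; B→slot 4; G→slot 7; E→slot 1; H→slot 5; A skipped; C skipped.
Profit = 38 + 55 + 51 + 45 + 33 + 69 + 44 = 335

335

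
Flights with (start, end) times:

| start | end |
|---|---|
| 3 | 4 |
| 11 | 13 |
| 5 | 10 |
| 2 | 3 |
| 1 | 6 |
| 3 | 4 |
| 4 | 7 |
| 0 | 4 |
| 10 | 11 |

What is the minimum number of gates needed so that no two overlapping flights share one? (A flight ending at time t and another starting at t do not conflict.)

4

The answer is the maximum number of intervals overlapping at any instant.
starts: [0, 1, 2, 3, 3, 4, 5, 10, 11]
ends:   [3, 4, 4, 4, 6, 7, 10, 11, 13]
s0→1 s1→2 s2→3 e3→2 s3→3 s3→4  — peak 4.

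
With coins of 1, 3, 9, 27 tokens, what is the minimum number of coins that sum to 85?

5

Greedy: take as many of the largest coin as possible, then repeat with the remainder.
85 = 3×27 + 1×3 + 1×1
Total coins = 3 + 1 + 1 = 5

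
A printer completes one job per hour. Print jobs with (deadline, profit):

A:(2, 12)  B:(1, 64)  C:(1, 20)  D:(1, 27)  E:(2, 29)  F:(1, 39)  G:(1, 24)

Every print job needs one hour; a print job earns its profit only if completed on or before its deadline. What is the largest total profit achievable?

Sort by profit descending; place each in the latest free slot ≤ its deadline.
Profit order: B=64 F=39 E=29 D=27 G=24 C=20 A=12
Assign: B→slot 1, F skipped, E→slot 2, D skipped, G skipped, C skipped, A skipped.
Slots: [1:B] [2:E]
Profit = 64 + 29 = 93

93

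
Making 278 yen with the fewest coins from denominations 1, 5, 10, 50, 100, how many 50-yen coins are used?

Use the largest denomination that fits, subtract, and repeat.
278 − 2×100→78 − 1×50→28 − 2×10→8 − 1×5→3 − 3×1→0
Count of 50: 1

1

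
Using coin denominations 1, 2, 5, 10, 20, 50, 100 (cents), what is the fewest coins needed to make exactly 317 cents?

Use the largest denomination that fits, subtract, and repeat.
317 − 3×100→17 − 1×10→7 − 1×5→2 − 1×2→0
Total coins = 3 + 1 + 1 + 1 = 6

6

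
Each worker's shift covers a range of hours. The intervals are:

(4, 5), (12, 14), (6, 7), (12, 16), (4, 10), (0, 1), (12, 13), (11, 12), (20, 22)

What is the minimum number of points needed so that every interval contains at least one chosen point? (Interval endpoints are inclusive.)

Sort by right endpoint; whenever an interval is uncovered, place a point at its right end.
By right end: [0,1]  [4,5]  [6,7]  [4,10]  [11,12]  [12,13]  [12,14]  [12,16]  [20,22]
[0,1] uncovered → point at 1; [4,5] uncovered → point at 5; [6,7] uncovered → point at 7; [11,12] uncovered → point at 12; [20,22] uncovered → point at 22.
Points: 1, 5, 7, 12, 22 (5 total).

5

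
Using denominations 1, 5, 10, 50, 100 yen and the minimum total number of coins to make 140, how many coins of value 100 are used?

Greedy: take as many of the largest coin as possible, then repeat with the remainder.
140 − 1×100→40 − 4×10→0
Count of 100: 1

1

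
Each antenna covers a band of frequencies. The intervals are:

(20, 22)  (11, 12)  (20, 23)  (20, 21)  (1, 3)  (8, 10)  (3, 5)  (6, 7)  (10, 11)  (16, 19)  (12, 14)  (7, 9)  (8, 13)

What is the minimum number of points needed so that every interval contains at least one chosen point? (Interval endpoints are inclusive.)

6

By right end: [1,3]  [3,5]  [6,7]  [7,9]  [8,10]  [10,11]  [11,12]  [8,13]  [12,14]  [16,19]  [20,21]  [20,22]  [20,23]
[1,3] uncovered → point at 3; [6,7] uncovered → point at 7; [8,10] uncovered → point at 10; [11,12] uncovered → point at 12; [16,19] uncovered → point at 19; [20,21] uncovered → point at 21.
Points: 3, 7, 10, 12, 19, 21 (6 total).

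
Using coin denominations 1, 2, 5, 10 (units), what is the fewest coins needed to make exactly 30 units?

Use the largest denomination that fits, subtract, and repeat.
30 − 3×10→0
Total coins = 3 = 3

3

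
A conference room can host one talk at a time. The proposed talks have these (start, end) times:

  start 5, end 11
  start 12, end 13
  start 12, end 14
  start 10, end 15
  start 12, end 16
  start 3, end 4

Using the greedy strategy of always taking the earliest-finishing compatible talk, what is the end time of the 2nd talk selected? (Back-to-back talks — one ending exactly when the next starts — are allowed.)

11

Order by finish time; keep every interval that doesn't clash with the previous kept one.
Sorted by end: (3,4)  (5,11)  (12,13)  (12,14)  (10,15)  (12,16)
take (3,4); take (5,11); take (12,13); skip (12,16).
Selected: (3,4) (5,11) (12,13)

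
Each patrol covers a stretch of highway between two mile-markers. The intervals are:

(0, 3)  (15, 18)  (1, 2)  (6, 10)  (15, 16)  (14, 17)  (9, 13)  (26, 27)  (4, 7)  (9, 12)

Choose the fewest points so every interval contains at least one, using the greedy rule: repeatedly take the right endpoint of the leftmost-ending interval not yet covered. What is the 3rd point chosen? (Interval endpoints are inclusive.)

12

By right end: [1,2]  [0,3]  [4,7]  [6,10]  [9,12]  [9,13]  [15,16]  [14,17]  [15,18]  [26,27]
[1,2] uncovered → point at 2; [4,7] uncovered → point at 7; [9,12] uncovered → point at 12; [15,16] uncovered → point at 16; [26,27] uncovered → point at 27.
Points: 2, 7, 12, 16, 27 (5 total).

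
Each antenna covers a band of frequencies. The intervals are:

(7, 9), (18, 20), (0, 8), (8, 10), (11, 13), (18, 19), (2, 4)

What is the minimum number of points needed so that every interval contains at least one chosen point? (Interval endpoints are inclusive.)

By right end: [2,4]  [0,8]  [7,9]  [8,10]  [11,13]  [18,19]  [18,20]
[2,4] uncovered → point at 4; [7,9] uncovered → point at 9; [11,13] uncovered → point at 13; [18,19] uncovered → point at 19.
Points: 4, 9, 13, 19 (4 total).

4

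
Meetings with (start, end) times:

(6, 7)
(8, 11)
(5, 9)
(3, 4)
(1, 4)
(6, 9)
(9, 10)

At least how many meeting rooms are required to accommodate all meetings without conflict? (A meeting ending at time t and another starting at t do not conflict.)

Count concurrent intervals with a sweep; the peak is the room count.
Events (time:±→running): 1:+→1 3:+→2 4:-→1 4:-→0 5:+→1 6:+→2 6:+→3 … peak 3.

3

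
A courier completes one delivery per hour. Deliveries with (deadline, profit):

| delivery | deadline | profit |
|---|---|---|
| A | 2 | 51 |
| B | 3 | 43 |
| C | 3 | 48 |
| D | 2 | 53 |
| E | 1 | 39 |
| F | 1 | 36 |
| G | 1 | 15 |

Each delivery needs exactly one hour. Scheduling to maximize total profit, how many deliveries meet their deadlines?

Profit order: D=53 A=51 C=48 B=43 E=39 F=36 G=15
Assign: D→slot 2, A→slot 1, C→slot 3, B skipped, E skipped, F skipped, G skipped.
Slots: [1:A] [2:D] [3:C]
3 of 7 scheduled.

3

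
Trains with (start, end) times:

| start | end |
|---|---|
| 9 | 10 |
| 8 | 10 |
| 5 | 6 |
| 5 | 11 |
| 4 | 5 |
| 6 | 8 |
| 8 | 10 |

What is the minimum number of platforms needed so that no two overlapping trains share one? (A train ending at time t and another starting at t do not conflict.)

4

starts: [4, 5, 5, 6, 8, 8, 9]
ends:   [5, 6, 8, 10, 10, 10, 11]
s4→1 e5→0 s5→1 s5→2 e6→1 s6→2 e8→1 s8→2 s8→3 s9→4  — peak 4.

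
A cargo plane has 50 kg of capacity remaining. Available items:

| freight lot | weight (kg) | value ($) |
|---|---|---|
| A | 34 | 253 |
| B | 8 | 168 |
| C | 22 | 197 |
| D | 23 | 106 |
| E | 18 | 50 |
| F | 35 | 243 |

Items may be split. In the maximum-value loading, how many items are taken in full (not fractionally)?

2

Ratios (sorted): B 21.00, C 8.95, A 7.44, F 6.94, D 4.61, E 2.78
take B (8 @ 168); take C (22 @ 197); take 20/34 of A → 148.82. Capacity used 50/50.
2 item(s) taken whole; one partial (take 20/34 of A).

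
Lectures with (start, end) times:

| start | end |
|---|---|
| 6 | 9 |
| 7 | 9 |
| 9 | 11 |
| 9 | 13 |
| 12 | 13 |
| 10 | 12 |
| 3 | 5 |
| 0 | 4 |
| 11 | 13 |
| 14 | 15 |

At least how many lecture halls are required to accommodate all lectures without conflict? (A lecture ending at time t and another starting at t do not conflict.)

3

Events (time:±→running): 0:+→1 3:+→2 4:-→1 5:-→0 6:+→1 7:+→2 9:-→1 9:-→0 9:+→1 9:+→2 10:+→3 … peak 3.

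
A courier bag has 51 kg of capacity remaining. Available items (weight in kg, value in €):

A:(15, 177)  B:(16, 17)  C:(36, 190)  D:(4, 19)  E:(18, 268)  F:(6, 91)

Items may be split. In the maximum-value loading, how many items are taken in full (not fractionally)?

Sort by value per unit weight and fill in that order.
Ratios (sorted): F 15.17, E 14.89, A 11.80, C 5.28, D 4.75, B 1.06
take F (6 @ 91); take E (18 @ 268); take A (15 @ 177); take 12/36 of C → 63.33. Capacity used 51/51.
3 item(s) taken whole; one partial (take 12/36 of C).

3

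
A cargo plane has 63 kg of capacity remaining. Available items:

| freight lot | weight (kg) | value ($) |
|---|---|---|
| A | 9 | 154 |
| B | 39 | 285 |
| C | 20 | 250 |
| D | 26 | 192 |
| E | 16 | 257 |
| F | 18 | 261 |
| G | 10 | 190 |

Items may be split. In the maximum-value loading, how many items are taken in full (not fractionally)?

Greedy by value/weight ratio, highest first.
Ratios (sorted): G 19.00, A 17.11, E 16.06, F 14.50, C 12.50, D 7.38, B 7.31
take G (10 @ 190); take A (9 @ 154); take E (16 @ 257); take F (18 @ 261); take 10/20 of C → 125.00. Capacity used 63/63.
4 item(s) taken whole; one partial (take 10/20 of C).

4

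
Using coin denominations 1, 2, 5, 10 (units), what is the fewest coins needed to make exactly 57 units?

7

Greedy: take as many of the largest coin as possible, then repeat with the remainder.
57 = 5×10 + 1×5 + 1×2
Total coins = 5 + 1 + 1 = 7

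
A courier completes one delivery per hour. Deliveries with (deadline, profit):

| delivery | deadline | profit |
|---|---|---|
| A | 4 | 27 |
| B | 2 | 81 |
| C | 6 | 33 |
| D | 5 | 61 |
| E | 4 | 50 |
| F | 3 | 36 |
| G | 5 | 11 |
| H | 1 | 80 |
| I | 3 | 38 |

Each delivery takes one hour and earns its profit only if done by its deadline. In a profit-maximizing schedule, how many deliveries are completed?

6

Sort by profit descending; place each in the latest free slot ≤ its deadline.
Profit order: B=81 H=80 D=61 E=50 I=38 F=36 C=33 A=27 G=11
Assign: B→slot 2, H→slot 1, D→slot 5, E→slot 4, I→slot 3, F skipped, C→slot 6, A skipped, G skipped.
Slots: [1:H] [2:B] [3:I] [4:E] [5:D] [6:C]
6 of 9 scheduled.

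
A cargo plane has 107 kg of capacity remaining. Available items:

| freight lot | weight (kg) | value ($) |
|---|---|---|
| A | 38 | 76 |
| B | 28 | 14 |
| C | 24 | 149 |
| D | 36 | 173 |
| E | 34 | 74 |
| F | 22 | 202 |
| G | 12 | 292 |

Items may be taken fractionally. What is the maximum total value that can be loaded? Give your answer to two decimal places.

844.29

Order: G (292/12=24.33) > F (202/22=9.18) > C (149/24=6.21) > D (173/36=4.81) > E (74/34=2.18) > A (76/38=2.00) > B (14/28=0.50)
Fill: take G (12 @ 292) → take F (22 @ 202) → take C (24 @ 149) → take D (36 @ 173) → take 13/34 of E → 28.29; 107/107 used.
Total value = 844.29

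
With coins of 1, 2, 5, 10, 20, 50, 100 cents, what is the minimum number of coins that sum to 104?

3

104 = 1×100 + 2×2
Total coins = 1 + 2 = 3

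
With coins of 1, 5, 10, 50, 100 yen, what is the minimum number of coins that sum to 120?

120 = 1×100 + 2×10
Total coins = 1 + 2 = 3

3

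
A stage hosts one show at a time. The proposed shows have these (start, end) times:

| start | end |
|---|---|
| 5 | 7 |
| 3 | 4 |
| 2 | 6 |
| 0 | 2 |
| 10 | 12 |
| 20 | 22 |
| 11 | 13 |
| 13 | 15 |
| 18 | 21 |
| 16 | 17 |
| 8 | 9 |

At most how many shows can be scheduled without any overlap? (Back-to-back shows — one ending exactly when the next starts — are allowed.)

8

Order by finish time; keep every interval that doesn't clash with the previous kept one.
By end time: (0,2), (3,4), (2,6), (5,7), (8,9), (10,12), (11,13), (13,15), (16,17), (18,21), (20,22).
Pick (0,2); next start ≥ 2 → (3,4); next start ≥ 4 → (5,7); next start ≥ 7 → (8,9); next start ≥ 9 → (10,12); next start ≥ 12 → (13,15); next start ≥ 15 → (16,17); next start ≥ 17 → (18,21).
Selected 8 shows.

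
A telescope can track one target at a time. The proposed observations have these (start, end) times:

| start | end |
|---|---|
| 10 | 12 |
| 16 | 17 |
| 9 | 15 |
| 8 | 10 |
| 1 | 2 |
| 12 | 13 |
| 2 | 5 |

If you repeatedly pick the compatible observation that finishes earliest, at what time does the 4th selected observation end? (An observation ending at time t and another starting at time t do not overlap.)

12

Sorted by end: (1,2)  (2,5)  (8,10)  (10,12)  (12,13)  (9,15)  (16,17)
take (1,2); take (2,5); take (8,10); take (10,12); take (12,13); take (16,17).
Selected: (1,2) (2,5) (8,10) (10,12) (12,13) (16,17)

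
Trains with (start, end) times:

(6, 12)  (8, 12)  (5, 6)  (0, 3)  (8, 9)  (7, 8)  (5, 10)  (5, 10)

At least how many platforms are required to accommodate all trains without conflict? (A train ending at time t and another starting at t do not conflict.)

5

Events (time:±→running): 0:+→1 3:-→0 5:+→1 5:+→2 5:+→3 6:-→2 6:+→3 7:+→4 8:-→3 8:+→4 8:+→5 … peak 5.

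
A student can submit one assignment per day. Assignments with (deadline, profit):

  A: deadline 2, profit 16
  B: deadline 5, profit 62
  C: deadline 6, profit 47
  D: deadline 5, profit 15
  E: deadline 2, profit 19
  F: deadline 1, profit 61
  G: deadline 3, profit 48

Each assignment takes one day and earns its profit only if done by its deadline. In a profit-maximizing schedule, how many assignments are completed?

6

Take jobs in profit order; each goes to the latest open slot no later than its deadline.
By profit: B(d5,62), F(d1,61), G(d3,48), C(d6,47), E(d2,19), A(d2,16), D(d5,15)
B→slot 5; F→slot 1; G→slot 3; C→slot 6; E→slot 2; A skipped; D→slot 4.
6 of 7 scheduled.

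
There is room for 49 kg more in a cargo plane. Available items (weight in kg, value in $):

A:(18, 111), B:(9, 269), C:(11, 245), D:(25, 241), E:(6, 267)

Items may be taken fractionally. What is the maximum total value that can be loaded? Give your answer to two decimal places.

1002.72

Ratios (sorted): E 44.50, B 29.89, C 22.27, D 9.64, A 6.17
take E (6 @ 267); take B (9 @ 269); take C (11 @ 245); take 23/25 of D → 221.72. Capacity used 49/49.
Total value = 1002.72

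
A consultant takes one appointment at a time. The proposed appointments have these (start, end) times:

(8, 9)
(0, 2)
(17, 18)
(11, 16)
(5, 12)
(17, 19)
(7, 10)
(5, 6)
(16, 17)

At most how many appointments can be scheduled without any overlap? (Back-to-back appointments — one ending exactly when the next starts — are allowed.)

By end time: (0,2), (5,6), (8,9), (7,10), (5,12), (11,16), (16,17), (17,18), (17,19).
Pick (0,2); next start ≥ 2 → (5,6); next start ≥ 6 → (8,9); next start ≥ 9 → (11,16); next start ≥ 16 → (16,17); next start ≥ 17 → (17,18).
Selected 6 appointments.

6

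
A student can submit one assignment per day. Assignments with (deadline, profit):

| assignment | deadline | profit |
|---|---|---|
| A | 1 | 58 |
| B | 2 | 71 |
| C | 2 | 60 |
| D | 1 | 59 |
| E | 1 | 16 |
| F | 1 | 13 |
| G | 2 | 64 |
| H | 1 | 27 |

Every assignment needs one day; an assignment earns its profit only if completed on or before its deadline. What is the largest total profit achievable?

135

Sort by profit descending; place each in the latest free slot ≤ its deadline.
Profit order: B=71 G=64 C=60 D=59 A=58 H=27 E=16 F=13
Assign: B→slot 2, G→slot 1, C skipped, D skipped, A skipped, H skipped, E skipped, F skipped.
Slots: [1:G] [2:B]
Profit = 64 + 71 = 135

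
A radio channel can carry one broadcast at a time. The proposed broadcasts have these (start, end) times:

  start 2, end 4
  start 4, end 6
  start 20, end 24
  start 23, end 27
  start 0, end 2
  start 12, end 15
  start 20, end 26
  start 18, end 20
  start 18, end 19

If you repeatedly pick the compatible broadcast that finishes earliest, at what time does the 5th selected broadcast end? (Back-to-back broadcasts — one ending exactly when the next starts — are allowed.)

19

Sort by end time and greedily take each interval whose start is ≥ the last chosen end.
By end time: (0,2), (2,4), (4,6), (12,15), (18,19), (18,20), (20,24), (20,26), (23,27).
Pick (0,2); next start ≥ 2 → (2,4); next start ≥ 4 → (4,6); next start ≥ 6 → (12,15); next start ≥ 15 → (18,19); next start ≥ 19 → (20,24).
Selected: (0,2) (2,4) (4,6) (12,15) (18,19) (20,24)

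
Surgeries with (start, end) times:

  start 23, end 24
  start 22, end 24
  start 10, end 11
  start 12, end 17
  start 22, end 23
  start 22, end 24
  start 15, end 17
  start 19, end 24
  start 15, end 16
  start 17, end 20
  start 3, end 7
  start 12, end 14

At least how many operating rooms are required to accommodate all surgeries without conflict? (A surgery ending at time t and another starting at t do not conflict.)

starts: [3, 10, 12, 12, 15, 15, 17, 19, 22, 22, 22, 23]
ends:   [7, 11, 14, 16, 17, 17, 20, 23, 24, 24, 24, 24]
s3→1 e7→0 s10→1 e11→0 s12→1 s12→2 e14→1 s15→2 s15→3 e16→2 e17→1 e17→0 s17→1 s19→2 e20→1 s22→2 s22→3 s22→4  — peak 4.

4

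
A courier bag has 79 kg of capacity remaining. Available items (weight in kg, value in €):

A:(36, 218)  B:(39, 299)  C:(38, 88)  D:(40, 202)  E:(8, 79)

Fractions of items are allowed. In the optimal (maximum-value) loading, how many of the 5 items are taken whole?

Ratios (sorted): E 9.88, B 7.67, A 6.06, D 5.05, C 2.32
take E (8 @ 79); take B (39 @ 299); take 32/36 of A → 193.78. Capacity used 79/79.
2 item(s) taken whole; one partial (take 32/36 of A).

2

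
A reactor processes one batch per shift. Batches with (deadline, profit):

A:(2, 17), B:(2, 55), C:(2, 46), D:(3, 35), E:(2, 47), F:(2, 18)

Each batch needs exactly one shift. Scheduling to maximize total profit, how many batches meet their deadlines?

3

By profit: B(d2,55), E(d2,47), C(d2,46), D(d3,35), F(d2,18), A(d2,17)
B→slot 2; E→slot 1; C skipped; D→slot 3; F skipped; A skipped.
3 of 6 scheduled.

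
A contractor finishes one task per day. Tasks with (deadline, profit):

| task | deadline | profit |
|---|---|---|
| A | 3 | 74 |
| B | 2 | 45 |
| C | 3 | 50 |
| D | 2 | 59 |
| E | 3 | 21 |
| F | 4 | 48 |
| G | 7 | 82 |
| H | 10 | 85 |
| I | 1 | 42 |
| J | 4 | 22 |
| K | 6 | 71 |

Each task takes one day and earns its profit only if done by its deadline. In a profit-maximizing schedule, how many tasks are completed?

Take jobs in profit order; each goes to the latest open slot no later than its deadline.
Profit order: H=85 G=82 A=74 K=71 D=59 C=50 F=48 B=45 I=42 J=22 E=21
Assign: H→slot 10, G→slot 7, A→slot 3, K→slot 6, D→slot 2, C→slot 1, F→slot 4, B skipped, I skipped, J skipped, E skipped.
Slots: [1:C] [2:D] [3:A] [4:F] [6:K] [7:G] [10:H]
7 of 11 scheduled.

7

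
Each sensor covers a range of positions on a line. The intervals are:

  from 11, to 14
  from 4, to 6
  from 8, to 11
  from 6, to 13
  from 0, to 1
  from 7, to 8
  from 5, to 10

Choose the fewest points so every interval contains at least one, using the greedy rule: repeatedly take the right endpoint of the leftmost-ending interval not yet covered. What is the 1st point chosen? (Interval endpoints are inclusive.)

By right end: [0,1]  [4,6]  [7,8]  [5,10]  [8,11]  [6,13]  [11,14]
[0,1] uncovered → point at 1; [4,6] uncovered → point at 6; [7,8] uncovered → point at 8; [11,14] uncovered → point at 14.
Points: 1, 6, 8, 14 (4 total).

1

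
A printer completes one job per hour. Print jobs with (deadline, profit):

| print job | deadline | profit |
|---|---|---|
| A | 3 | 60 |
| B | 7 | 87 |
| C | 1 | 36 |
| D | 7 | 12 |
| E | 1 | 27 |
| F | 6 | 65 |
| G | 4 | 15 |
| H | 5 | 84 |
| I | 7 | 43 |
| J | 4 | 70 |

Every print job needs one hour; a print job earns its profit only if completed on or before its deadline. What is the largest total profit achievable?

445

Take jobs in profit order; each goes to the latest open slot no later than its deadline.
Profit order: B=87 H=84 J=70 F=65 A=60 I=43 C=36 E=27 G=15 D=12
Assign: B→slot 7, H→slot 5, J→slot 4, F→slot 6, A→slot 3, I→slot 2, C→slot 1, E skipped, G skipped, D skipped.
Slots: [1:C] [2:I] [3:A] [4:J] [5:H] [6:F] [7:B]
Profit = 36 + 43 + 60 + 70 + 84 + 65 + 87 = 445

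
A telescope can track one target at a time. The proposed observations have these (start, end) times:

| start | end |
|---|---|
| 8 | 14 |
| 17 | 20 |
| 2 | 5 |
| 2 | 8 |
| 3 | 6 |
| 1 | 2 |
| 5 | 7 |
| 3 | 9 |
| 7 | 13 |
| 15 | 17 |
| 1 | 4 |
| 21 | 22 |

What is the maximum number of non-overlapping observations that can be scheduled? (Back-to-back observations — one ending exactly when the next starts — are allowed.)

Sorted by end: (1,2)  (1,4)  (2,5)  (3,6)  (5,7)  (2,8)  (3,9)  (7,13)  (8,14)  (15,17)  (17,20)  (21,22)
take (1,2); skip (1,4); take (2,5); take (5,7); skip (3,9); take (7,13); take (15,17); take (17,20); take (21,22).
Selected 7 observations.

7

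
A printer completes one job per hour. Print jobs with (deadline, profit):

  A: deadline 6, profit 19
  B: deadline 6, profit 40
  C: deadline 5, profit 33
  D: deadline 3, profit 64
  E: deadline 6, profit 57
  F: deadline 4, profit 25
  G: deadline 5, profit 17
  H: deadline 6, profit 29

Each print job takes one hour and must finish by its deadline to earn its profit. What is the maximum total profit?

248

Profit order: D=64 E=57 B=40 C=33 H=29 F=25 A=19 G=17
Assign: D→slot 3, E→slot 6, B→slot 5, C→slot 4, H→slot 2, F→slot 1, A skipped, G skipped.
Slots: [1:F] [2:H] [3:D] [4:C] [5:B] [6:E]
Profit = 25 + 29 + 64 + 33 + 40 + 57 = 248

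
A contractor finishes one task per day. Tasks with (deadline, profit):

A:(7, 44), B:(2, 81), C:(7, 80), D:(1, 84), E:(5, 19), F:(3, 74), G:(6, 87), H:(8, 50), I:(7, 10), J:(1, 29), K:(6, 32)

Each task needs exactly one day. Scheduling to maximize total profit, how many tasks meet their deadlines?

By profit: G(d6,87), D(d1,84), B(d2,81), C(d7,80), F(d3,74), H(d8,50), A(d7,44), K(d6,32), J(d1,29), E(d5,19), I(d7,10)
G→slot 6; D→slot 1; B→slot 2; C→slot 7; F→slot 3; H→slot 8; A→slot 5; K→slot 4; J skipped; E skipped; I skipped.
8 of 11 scheduled.

8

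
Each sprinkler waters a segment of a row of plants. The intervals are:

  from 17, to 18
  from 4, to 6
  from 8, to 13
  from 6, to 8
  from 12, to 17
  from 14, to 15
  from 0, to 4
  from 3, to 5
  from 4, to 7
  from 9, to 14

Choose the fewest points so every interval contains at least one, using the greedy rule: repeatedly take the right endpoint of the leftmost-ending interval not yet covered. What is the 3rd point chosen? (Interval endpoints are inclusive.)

Process intervals by earliest right end; each time one isn't hit yet, stab at its right endpoint.
By right end: [0,4]  [3,5]  [4,6]  [4,7]  [6,8]  [8,13]  [9,14]  [14,15]  [12,17]  [17,18]
[0,4] uncovered → point at 4; [6,8] uncovered → point at 8; [9,14] uncovered → point at 14; [17,18] uncovered → point at 18.
Points: 4, 8, 14, 18 (4 total).

14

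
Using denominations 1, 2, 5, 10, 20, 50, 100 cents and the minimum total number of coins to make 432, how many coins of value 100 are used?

4

Use the largest denomination that fits, subtract, and repeat.
432 = 4×100 + 1×20 + 1×10 + 1×2
Count of 100: 4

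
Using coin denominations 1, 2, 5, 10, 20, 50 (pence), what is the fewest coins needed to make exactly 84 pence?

5

Greedy: take as many of the largest coin as possible, then repeat with the remainder.
84 = 1×50 + 1×20 + 1×10 + 2×2
Total coins = 1 + 1 + 1 + 2 = 5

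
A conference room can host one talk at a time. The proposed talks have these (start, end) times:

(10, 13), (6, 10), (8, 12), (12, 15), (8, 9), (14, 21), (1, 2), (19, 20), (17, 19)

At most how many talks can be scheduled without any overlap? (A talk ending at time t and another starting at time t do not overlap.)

5

Order by finish time; keep every interval that doesn't clash with the previous kept one.
Sorted by end: (1,2)  (8,9)  (6,10)  (8,12)  (10,13)  (12,15)  (17,19)  (19,20)  (14,21)
take (1,2); take (8,9); take (10,13); take (17,19); take (19,20).
Selected 5 talks.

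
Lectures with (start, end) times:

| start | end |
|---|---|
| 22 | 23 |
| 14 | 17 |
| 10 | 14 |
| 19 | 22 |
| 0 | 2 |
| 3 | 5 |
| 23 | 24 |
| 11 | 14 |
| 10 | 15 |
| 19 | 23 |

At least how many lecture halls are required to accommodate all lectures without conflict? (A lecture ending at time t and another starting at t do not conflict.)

Events (time:±→running): 0:+→1 2:-→0 3:+→1 5:-→0 10:+→1 10:+→2 11:+→3 … peak 3.

3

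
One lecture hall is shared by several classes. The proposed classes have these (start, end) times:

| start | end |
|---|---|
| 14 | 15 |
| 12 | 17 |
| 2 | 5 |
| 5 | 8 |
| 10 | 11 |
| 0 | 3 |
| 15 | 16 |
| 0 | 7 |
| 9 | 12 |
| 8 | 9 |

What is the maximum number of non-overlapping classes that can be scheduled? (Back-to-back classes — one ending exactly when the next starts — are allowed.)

Greedy by earliest finish: after sorting by end time, pick each interval compatible with the last pick.
Sorted by end: (0,3)  (2,5)  (0,7)  (5,8)  (8,9)  (10,11)  (9,12)  (14,15)  (15,16)  (12,17)
take (0,3); skip (2,5); take (5,8); take (8,9); take (10,11); take (14,15); take (15,16); skip (12,17).
Selected 6 classes.

6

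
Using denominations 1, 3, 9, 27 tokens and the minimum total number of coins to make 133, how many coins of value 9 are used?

2

133 − 4×27→25 − 2×9→7 − 2×3→1 − 1×1→0
Count of 9: 2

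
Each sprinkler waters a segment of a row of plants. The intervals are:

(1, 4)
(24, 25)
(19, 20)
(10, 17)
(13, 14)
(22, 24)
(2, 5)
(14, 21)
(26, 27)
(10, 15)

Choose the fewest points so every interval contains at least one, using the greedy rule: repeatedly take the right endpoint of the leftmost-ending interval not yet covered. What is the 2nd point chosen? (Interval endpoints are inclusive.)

Sorted: [1,4] [2,5] [13,14] [10,15] [10,17] [19,20] [14,21] [22,24] [24,25] [26,27]
{[1,4],[2,5]} hit by 4; {[13,14],[10,15],[10,17]} hit by 14; {[19,20],[14,21]} hit by 20; {[22,24],[24,25]} hit by 24; {[26,27]} hit by 27.
Points: 4, 14, 20, 24, 27 (5 total).

14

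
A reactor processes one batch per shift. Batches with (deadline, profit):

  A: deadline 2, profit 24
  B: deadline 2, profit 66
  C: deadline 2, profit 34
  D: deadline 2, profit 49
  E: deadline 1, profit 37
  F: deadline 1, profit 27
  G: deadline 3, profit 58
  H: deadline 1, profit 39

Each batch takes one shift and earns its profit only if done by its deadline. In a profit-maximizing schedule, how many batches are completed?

3

By profit: B(d2,66), G(d3,58), D(d2,49), H(d1,39), E(d1,37), C(d2,34), F(d1,27), A(d2,24)
B→slot 2; G→slot 3; D→slot 1; H skipped; E skipped; C skipped; F skipped; A skipped.
3 of 8 scheduled.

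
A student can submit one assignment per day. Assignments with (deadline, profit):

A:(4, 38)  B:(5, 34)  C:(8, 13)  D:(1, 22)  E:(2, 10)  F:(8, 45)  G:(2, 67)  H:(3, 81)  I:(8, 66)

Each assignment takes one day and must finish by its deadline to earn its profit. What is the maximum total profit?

366

Profit order: H=81 G=67 I=66 F=45 A=38 B=34 D=22 C=13 E=10
Assign: H→slot 3, G→slot 2, I→slot 8, F→slot 7, A→slot 4, B→slot 5, D→slot 1, C→slot 6, E skipped.
Slots: [1:D] [2:G] [3:H] [4:A] [5:B] [6:C] [7:F] [8:I]
Profit = 22 + 67 + 81 + 38 + 34 + 13 + 45 + 66 = 366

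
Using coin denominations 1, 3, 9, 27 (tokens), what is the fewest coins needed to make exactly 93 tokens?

93 = 3×27 + 1×9 + 1×3
Total coins = 3 + 1 + 1 = 5

5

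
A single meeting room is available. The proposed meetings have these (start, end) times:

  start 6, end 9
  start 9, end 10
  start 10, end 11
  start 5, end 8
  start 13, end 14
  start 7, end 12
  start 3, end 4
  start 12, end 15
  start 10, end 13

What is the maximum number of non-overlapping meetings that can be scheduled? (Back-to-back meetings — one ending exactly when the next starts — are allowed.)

5

Sorted by end: (3,4)  (5,8)  (6,9)  (9,10)  (10,11)  (7,12)  (10,13)  (13,14)  (12,15)
take (3,4); take (5,8); take (9,10); take (10,11); skip (7,12); take (13,14).
Selected 5 meetings.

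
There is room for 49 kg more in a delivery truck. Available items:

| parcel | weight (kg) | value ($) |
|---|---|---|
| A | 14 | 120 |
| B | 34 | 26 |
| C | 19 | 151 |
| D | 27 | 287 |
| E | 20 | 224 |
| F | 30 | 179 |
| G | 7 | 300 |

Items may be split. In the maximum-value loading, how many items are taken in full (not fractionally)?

2

Order: G (300/7=42.86) > E (224/20=11.20) > D (287/27=10.63) > A (120/14=8.57) > C (151/19=7.95) > F (179/30=5.97) > B (26/34=0.76)
Fill: take G (7 @ 300) → take E (20 @ 224) → take 22/27 of D → 233.85; 49/49 used.
2 item(s) taken whole; one partial (take 22/27 of D).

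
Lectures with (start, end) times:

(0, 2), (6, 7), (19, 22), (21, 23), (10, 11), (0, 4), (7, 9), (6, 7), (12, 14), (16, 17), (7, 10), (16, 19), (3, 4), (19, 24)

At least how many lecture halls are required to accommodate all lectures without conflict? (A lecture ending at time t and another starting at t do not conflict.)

Count concurrent intervals with a sweep; the peak is the room count.
Events (time:±→running): 0:+→1 0:+→2 2:-→1 3:+→2 4:-→1 4:-→0 6:+→1 6:+→2 7:-→1 7:-→0 7:+→1 7:+→2 9:-→1 10:-→0 10:+→1 11:-→0 12:+→1 14:-→0 16:+→1 16:+→2 17:-→1 19:-→0 19:+→1 19:+→2 21:+→3 … peak 3.

3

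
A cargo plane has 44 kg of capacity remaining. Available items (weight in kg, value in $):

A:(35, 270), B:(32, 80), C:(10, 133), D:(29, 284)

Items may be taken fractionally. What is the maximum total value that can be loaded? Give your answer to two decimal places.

455.57

Order: C (133/10=13.30) > D (284/29=9.79) > A (270/35=7.71) > B (80/32=2.50)
Fill: take C (10 @ 133) → take D (29 @ 284) → take 5/35 of A → 38.57; 44/44 used.
Total value = 455.57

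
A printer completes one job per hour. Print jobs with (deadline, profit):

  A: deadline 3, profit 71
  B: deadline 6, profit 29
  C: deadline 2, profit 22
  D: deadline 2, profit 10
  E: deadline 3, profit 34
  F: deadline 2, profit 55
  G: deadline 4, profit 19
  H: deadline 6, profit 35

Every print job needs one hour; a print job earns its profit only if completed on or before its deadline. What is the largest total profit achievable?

Take jobs in profit order; each goes to the latest open slot no later than its deadline.
By profit: A(d3,71), F(d2,55), H(d6,35), E(d3,34), B(d6,29), C(d2,22), G(d4,19), D(d2,10)
A→slot 3; F→slot 2; H→slot 6; E→slot 1; B→slot 5; C skipped; G→slot 4; D skipped.
Profit = 34 + 55 + 71 + 19 + 29 + 35 = 243

243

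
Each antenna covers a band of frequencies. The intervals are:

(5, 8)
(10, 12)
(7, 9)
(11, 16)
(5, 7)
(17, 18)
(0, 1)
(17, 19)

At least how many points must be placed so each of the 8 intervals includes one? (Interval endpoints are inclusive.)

Sort by right endpoint; whenever an interval is uncovered, place a point at its right end.
Sorted: [0,1] [5,7] [5,8] [7,9] [10,12] [11,16] [17,18] [17,19]
{[0,1]} hit by 1; {[5,7],[5,8],[7,9]} hit by 7; {[10,12],[11,16]} hit by 12; {[17,18],[17,19]} hit by 18.
Points: 1, 7, 12, 18 (4 total).

4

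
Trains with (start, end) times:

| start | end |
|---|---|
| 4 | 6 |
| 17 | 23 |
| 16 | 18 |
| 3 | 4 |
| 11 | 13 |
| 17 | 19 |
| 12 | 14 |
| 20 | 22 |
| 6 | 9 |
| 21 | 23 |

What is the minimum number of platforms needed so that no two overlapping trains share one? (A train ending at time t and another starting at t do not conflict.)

Count concurrent intervals with a sweep; the peak is the room count.
Events (time:±→running): 3:+→1 4:-→0 4:+→1 6:-→0 6:+→1 9:-→0 11:+→1 12:+→2 13:-→1 14:-→0 16:+→1 17:+→2 17:+→3 … peak 3.

3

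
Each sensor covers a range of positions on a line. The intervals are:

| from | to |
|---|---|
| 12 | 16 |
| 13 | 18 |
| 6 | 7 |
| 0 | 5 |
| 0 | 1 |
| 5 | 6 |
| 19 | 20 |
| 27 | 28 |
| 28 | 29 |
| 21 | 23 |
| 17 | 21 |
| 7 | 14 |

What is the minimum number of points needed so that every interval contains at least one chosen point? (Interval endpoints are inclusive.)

6

By right end: [0,1]  [0,5]  [5,6]  [6,7]  [7,14]  [12,16]  [13,18]  [19,20]  [17,21]  [21,23]  [27,28]  [28,29]
[0,1] uncovered → point at 1; [5,6] uncovered → point at 6; [7,14] uncovered → point at 14; [19,20] uncovered → point at 20; [21,23] uncovered → point at 23; [27,28] uncovered → point at 28.
Points: 1, 6, 14, 20, 23, 28 (6 total).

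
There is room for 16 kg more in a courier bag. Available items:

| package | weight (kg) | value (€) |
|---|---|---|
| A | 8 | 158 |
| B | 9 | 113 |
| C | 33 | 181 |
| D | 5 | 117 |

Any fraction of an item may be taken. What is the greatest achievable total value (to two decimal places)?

Order: D (117/5=23.40) > A (158/8=19.75) > B (113/9=12.56) > C (181/33=5.48)
Fill: take D (5 @ 117) → take A (8 @ 158) → take 3/9 of B → 37.67; 16/16 used.
Total value = 312.67

312.67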